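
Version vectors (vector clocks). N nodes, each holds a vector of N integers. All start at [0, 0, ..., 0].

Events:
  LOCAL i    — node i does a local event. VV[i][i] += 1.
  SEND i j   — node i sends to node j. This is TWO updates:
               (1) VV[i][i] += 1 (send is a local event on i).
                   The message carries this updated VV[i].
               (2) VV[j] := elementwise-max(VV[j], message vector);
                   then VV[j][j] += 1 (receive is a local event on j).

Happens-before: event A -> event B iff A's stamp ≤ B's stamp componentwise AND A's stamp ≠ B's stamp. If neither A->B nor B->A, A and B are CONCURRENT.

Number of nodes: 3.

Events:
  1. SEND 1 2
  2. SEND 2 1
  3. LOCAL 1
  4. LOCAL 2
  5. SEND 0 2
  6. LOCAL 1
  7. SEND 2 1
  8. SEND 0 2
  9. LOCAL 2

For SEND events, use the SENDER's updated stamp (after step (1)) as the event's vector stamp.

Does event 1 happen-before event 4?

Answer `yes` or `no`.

Initial: VV[0]=[0, 0, 0]
Initial: VV[1]=[0, 0, 0]
Initial: VV[2]=[0, 0, 0]
Event 1: SEND 1->2: VV[1][1]++ -> VV[1]=[0, 1, 0], msg_vec=[0, 1, 0]; VV[2]=max(VV[2],msg_vec) then VV[2][2]++ -> VV[2]=[0, 1, 1]
Event 2: SEND 2->1: VV[2][2]++ -> VV[2]=[0, 1, 2], msg_vec=[0, 1, 2]; VV[1]=max(VV[1],msg_vec) then VV[1][1]++ -> VV[1]=[0, 2, 2]
Event 3: LOCAL 1: VV[1][1]++ -> VV[1]=[0, 3, 2]
Event 4: LOCAL 2: VV[2][2]++ -> VV[2]=[0, 1, 3]
Event 5: SEND 0->2: VV[0][0]++ -> VV[0]=[1, 0, 0], msg_vec=[1, 0, 0]; VV[2]=max(VV[2],msg_vec) then VV[2][2]++ -> VV[2]=[1, 1, 4]
Event 6: LOCAL 1: VV[1][1]++ -> VV[1]=[0, 4, 2]
Event 7: SEND 2->1: VV[2][2]++ -> VV[2]=[1, 1, 5], msg_vec=[1, 1, 5]; VV[1]=max(VV[1],msg_vec) then VV[1][1]++ -> VV[1]=[1, 5, 5]
Event 8: SEND 0->2: VV[0][0]++ -> VV[0]=[2, 0, 0], msg_vec=[2, 0, 0]; VV[2]=max(VV[2],msg_vec) then VV[2][2]++ -> VV[2]=[2, 1, 6]
Event 9: LOCAL 2: VV[2][2]++ -> VV[2]=[2, 1, 7]
Event 1 stamp: [0, 1, 0]
Event 4 stamp: [0, 1, 3]
[0, 1, 0] <= [0, 1, 3]? True. Equal? False. Happens-before: True

Answer: yes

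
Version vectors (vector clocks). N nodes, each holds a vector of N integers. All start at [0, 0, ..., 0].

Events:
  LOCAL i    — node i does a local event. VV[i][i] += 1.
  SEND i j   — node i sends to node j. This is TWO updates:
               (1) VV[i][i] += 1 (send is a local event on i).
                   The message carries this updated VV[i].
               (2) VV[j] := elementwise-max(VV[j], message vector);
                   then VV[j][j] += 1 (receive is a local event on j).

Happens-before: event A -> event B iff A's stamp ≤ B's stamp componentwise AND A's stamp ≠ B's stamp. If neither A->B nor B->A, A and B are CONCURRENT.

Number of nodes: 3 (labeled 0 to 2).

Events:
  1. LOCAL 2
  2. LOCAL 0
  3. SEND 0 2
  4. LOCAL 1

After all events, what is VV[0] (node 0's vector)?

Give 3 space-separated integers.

Initial: VV[0]=[0, 0, 0]
Initial: VV[1]=[0, 0, 0]
Initial: VV[2]=[0, 0, 0]
Event 1: LOCAL 2: VV[2][2]++ -> VV[2]=[0, 0, 1]
Event 2: LOCAL 0: VV[0][0]++ -> VV[0]=[1, 0, 0]
Event 3: SEND 0->2: VV[0][0]++ -> VV[0]=[2, 0, 0], msg_vec=[2, 0, 0]; VV[2]=max(VV[2],msg_vec) then VV[2][2]++ -> VV[2]=[2, 0, 2]
Event 4: LOCAL 1: VV[1][1]++ -> VV[1]=[0, 1, 0]
Final vectors: VV[0]=[2, 0, 0]; VV[1]=[0, 1, 0]; VV[2]=[2, 0, 2]

Answer: 2 0 0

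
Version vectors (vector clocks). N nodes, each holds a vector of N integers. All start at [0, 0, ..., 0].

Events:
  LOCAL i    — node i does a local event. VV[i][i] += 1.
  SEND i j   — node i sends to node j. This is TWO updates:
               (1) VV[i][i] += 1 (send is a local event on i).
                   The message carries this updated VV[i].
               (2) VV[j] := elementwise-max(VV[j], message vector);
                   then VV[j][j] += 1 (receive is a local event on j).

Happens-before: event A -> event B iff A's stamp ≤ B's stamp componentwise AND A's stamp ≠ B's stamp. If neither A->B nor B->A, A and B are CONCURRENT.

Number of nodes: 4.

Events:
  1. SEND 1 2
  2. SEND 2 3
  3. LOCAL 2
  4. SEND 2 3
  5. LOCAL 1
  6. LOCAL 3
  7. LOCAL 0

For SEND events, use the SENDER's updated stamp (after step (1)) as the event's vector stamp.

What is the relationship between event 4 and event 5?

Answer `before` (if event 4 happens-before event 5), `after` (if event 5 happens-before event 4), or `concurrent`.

Initial: VV[0]=[0, 0, 0, 0]
Initial: VV[1]=[0, 0, 0, 0]
Initial: VV[2]=[0, 0, 0, 0]
Initial: VV[3]=[0, 0, 0, 0]
Event 1: SEND 1->2: VV[1][1]++ -> VV[1]=[0, 1, 0, 0], msg_vec=[0, 1, 0, 0]; VV[2]=max(VV[2],msg_vec) then VV[2][2]++ -> VV[2]=[0, 1, 1, 0]
Event 2: SEND 2->3: VV[2][2]++ -> VV[2]=[0, 1, 2, 0], msg_vec=[0, 1, 2, 0]; VV[3]=max(VV[3],msg_vec) then VV[3][3]++ -> VV[3]=[0, 1, 2, 1]
Event 3: LOCAL 2: VV[2][2]++ -> VV[2]=[0, 1, 3, 0]
Event 4: SEND 2->3: VV[2][2]++ -> VV[2]=[0, 1, 4, 0], msg_vec=[0, 1, 4, 0]; VV[3]=max(VV[3],msg_vec) then VV[3][3]++ -> VV[3]=[0, 1, 4, 2]
Event 5: LOCAL 1: VV[1][1]++ -> VV[1]=[0, 2, 0, 0]
Event 6: LOCAL 3: VV[3][3]++ -> VV[3]=[0, 1, 4, 3]
Event 7: LOCAL 0: VV[0][0]++ -> VV[0]=[1, 0, 0, 0]
Event 4 stamp: [0, 1, 4, 0]
Event 5 stamp: [0, 2, 0, 0]
[0, 1, 4, 0] <= [0, 2, 0, 0]? False
[0, 2, 0, 0] <= [0, 1, 4, 0]? False
Relation: concurrent

Answer: concurrent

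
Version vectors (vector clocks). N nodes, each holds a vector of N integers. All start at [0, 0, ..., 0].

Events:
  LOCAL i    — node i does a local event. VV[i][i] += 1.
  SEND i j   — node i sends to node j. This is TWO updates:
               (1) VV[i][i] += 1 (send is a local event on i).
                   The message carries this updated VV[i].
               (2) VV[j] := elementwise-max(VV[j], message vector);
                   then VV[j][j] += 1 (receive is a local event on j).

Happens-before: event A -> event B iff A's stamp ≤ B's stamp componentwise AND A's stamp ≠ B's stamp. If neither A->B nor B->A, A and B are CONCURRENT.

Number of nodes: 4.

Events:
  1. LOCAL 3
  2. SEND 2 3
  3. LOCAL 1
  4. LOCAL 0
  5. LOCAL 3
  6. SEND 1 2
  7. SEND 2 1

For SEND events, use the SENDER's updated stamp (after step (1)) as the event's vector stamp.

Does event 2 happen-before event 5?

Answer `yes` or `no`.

Initial: VV[0]=[0, 0, 0, 0]
Initial: VV[1]=[0, 0, 0, 0]
Initial: VV[2]=[0, 0, 0, 0]
Initial: VV[3]=[0, 0, 0, 0]
Event 1: LOCAL 3: VV[3][3]++ -> VV[3]=[0, 0, 0, 1]
Event 2: SEND 2->3: VV[2][2]++ -> VV[2]=[0, 0, 1, 0], msg_vec=[0, 0, 1, 0]; VV[3]=max(VV[3],msg_vec) then VV[3][3]++ -> VV[3]=[0, 0, 1, 2]
Event 3: LOCAL 1: VV[1][1]++ -> VV[1]=[0, 1, 0, 0]
Event 4: LOCAL 0: VV[0][0]++ -> VV[0]=[1, 0, 0, 0]
Event 5: LOCAL 3: VV[3][3]++ -> VV[3]=[0, 0, 1, 3]
Event 6: SEND 1->2: VV[1][1]++ -> VV[1]=[0, 2, 0, 0], msg_vec=[0, 2, 0, 0]; VV[2]=max(VV[2],msg_vec) then VV[2][2]++ -> VV[2]=[0, 2, 2, 0]
Event 7: SEND 2->1: VV[2][2]++ -> VV[2]=[0, 2, 3, 0], msg_vec=[0, 2, 3, 0]; VV[1]=max(VV[1],msg_vec) then VV[1][1]++ -> VV[1]=[0, 3, 3, 0]
Event 2 stamp: [0, 0, 1, 0]
Event 5 stamp: [0, 0, 1, 3]
[0, 0, 1, 0] <= [0, 0, 1, 3]? True. Equal? False. Happens-before: True

Answer: yes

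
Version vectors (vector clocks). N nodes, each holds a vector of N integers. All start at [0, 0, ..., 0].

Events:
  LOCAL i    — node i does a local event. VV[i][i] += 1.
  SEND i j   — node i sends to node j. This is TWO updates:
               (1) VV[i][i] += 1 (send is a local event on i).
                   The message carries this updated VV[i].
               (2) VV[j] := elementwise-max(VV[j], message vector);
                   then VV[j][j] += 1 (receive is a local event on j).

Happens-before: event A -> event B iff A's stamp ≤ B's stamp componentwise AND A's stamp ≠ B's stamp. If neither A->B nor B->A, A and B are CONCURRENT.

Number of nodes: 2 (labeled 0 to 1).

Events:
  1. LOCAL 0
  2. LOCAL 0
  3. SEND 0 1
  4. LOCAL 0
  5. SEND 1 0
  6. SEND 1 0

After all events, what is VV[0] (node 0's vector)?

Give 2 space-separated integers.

Initial: VV[0]=[0, 0]
Initial: VV[1]=[0, 0]
Event 1: LOCAL 0: VV[0][0]++ -> VV[0]=[1, 0]
Event 2: LOCAL 0: VV[0][0]++ -> VV[0]=[2, 0]
Event 3: SEND 0->1: VV[0][0]++ -> VV[0]=[3, 0], msg_vec=[3, 0]; VV[1]=max(VV[1],msg_vec) then VV[1][1]++ -> VV[1]=[3, 1]
Event 4: LOCAL 0: VV[0][0]++ -> VV[0]=[4, 0]
Event 5: SEND 1->0: VV[1][1]++ -> VV[1]=[3, 2], msg_vec=[3, 2]; VV[0]=max(VV[0],msg_vec) then VV[0][0]++ -> VV[0]=[5, 2]
Event 6: SEND 1->0: VV[1][1]++ -> VV[1]=[3, 3], msg_vec=[3, 3]; VV[0]=max(VV[0],msg_vec) then VV[0][0]++ -> VV[0]=[6, 3]
Final vectors: VV[0]=[6, 3]; VV[1]=[3, 3]

Answer: 6 3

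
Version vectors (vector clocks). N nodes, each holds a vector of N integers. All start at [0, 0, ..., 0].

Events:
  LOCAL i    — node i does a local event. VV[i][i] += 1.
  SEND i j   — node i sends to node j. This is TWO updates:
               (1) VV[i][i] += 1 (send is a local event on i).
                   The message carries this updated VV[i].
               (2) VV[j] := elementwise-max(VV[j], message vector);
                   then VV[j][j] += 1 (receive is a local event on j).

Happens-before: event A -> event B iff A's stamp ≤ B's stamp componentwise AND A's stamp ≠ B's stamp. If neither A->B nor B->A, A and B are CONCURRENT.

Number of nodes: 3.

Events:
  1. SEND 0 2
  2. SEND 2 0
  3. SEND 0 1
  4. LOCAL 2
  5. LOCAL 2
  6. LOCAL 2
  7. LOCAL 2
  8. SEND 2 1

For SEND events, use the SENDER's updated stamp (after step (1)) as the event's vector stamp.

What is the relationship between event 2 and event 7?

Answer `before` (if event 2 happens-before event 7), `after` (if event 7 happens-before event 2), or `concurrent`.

Answer: before

Derivation:
Initial: VV[0]=[0, 0, 0]
Initial: VV[1]=[0, 0, 0]
Initial: VV[2]=[0, 0, 0]
Event 1: SEND 0->2: VV[0][0]++ -> VV[0]=[1, 0, 0], msg_vec=[1, 0, 0]; VV[2]=max(VV[2],msg_vec) then VV[2][2]++ -> VV[2]=[1, 0, 1]
Event 2: SEND 2->0: VV[2][2]++ -> VV[2]=[1, 0, 2], msg_vec=[1, 0, 2]; VV[0]=max(VV[0],msg_vec) then VV[0][0]++ -> VV[0]=[2, 0, 2]
Event 3: SEND 0->1: VV[0][0]++ -> VV[0]=[3, 0, 2], msg_vec=[3, 0, 2]; VV[1]=max(VV[1],msg_vec) then VV[1][1]++ -> VV[1]=[3, 1, 2]
Event 4: LOCAL 2: VV[2][2]++ -> VV[2]=[1, 0, 3]
Event 5: LOCAL 2: VV[2][2]++ -> VV[2]=[1, 0, 4]
Event 6: LOCAL 2: VV[2][2]++ -> VV[2]=[1, 0, 5]
Event 7: LOCAL 2: VV[2][2]++ -> VV[2]=[1, 0, 6]
Event 8: SEND 2->1: VV[2][2]++ -> VV[2]=[1, 0, 7], msg_vec=[1, 0, 7]; VV[1]=max(VV[1],msg_vec) then VV[1][1]++ -> VV[1]=[3, 2, 7]
Event 2 stamp: [1, 0, 2]
Event 7 stamp: [1, 0, 6]
[1, 0, 2] <= [1, 0, 6]? True
[1, 0, 6] <= [1, 0, 2]? False
Relation: before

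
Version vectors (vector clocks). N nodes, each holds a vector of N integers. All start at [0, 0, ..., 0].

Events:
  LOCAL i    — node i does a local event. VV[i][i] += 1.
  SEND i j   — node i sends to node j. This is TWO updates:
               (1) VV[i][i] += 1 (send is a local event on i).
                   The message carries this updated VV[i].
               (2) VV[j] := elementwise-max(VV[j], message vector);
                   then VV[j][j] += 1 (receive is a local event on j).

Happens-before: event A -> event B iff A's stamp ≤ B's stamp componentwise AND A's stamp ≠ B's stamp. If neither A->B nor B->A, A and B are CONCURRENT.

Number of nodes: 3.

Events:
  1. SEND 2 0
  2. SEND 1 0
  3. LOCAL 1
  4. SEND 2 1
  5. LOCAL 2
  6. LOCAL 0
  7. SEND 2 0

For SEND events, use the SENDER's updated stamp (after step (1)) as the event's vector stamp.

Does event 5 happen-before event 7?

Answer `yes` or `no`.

Answer: yes

Derivation:
Initial: VV[0]=[0, 0, 0]
Initial: VV[1]=[0, 0, 0]
Initial: VV[2]=[0, 0, 0]
Event 1: SEND 2->0: VV[2][2]++ -> VV[2]=[0, 0, 1], msg_vec=[0, 0, 1]; VV[0]=max(VV[0],msg_vec) then VV[0][0]++ -> VV[0]=[1, 0, 1]
Event 2: SEND 1->0: VV[1][1]++ -> VV[1]=[0, 1, 0], msg_vec=[0, 1, 0]; VV[0]=max(VV[0],msg_vec) then VV[0][0]++ -> VV[0]=[2, 1, 1]
Event 3: LOCAL 1: VV[1][1]++ -> VV[1]=[0, 2, 0]
Event 4: SEND 2->1: VV[2][2]++ -> VV[2]=[0, 0, 2], msg_vec=[0, 0, 2]; VV[1]=max(VV[1],msg_vec) then VV[1][1]++ -> VV[1]=[0, 3, 2]
Event 5: LOCAL 2: VV[2][2]++ -> VV[2]=[0, 0, 3]
Event 6: LOCAL 0: VV[0][0]++ -> VV[0]=[3, 1, 1]
Event 7: SEND 2->0: VV[2][2]++ -> VV[2]=[0, 0, 4], msg_vec=[0, 0, 4]; VV[0]=max(VV[0],msg_vec) then VV[0][0]++ -> VV[0]=[4, 1, 4]
Event 5 stamp: [0, 0, 3]
Event 7 stamp: [0, 0, 4]
[0, 0, 3] <= [0, 0, 4]? True. Equal? False. Happens-before: True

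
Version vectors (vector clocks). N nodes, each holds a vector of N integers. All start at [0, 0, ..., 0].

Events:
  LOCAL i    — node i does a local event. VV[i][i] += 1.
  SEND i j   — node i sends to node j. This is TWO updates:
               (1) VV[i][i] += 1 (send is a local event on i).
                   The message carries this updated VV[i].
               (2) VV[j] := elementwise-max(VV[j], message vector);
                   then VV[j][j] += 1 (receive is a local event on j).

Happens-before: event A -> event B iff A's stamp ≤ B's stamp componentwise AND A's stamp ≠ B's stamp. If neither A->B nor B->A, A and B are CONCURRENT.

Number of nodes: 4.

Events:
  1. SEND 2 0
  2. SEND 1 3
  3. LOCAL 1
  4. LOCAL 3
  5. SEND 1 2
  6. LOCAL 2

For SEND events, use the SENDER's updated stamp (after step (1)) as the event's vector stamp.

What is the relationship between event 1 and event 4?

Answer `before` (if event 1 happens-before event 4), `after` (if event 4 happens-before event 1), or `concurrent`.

Initial: VV[0]=[0, 0, 0, 0]
Initial: VV[1]=[0, 0, 0, 0]
Initial: VV[2]=[0, 0, 0, 0]
Initial: VV[3]=[0, 0, 0, 0]
Event 1: SEND 2->0: VV[2][2]++ -> VV[2]=[0, 0, 1, 0], msg_vec=[0, 0, 1, 0]; VV[0]=max(VV[0],msg_vec) then VV[0][0]++ -> VV[0]=[1, 0, 1, 0]
Event 2: SEND 1->3: VV[1][1]++ -> VV[1]=[0, 1, 0, 0], msg_vec=[0, 1, 0, 0]; VV[3]=max(VV[3],msg_vec) then VV[3][3]++ -> VV[3]=[0, 1, 0, 1]
Event 3: LOCAL 1: VV[1][1]++ -> VV[1]=[0, 2, 0, 0]
Event 4: LOCAL 3: VV[3][3]++ -> VV[3]=[0, 1, 0, 2]
Event 5: SEND 1->2: VV[1][1]++ -> VV[1]=[0, 3, 0, 0], msg_vec=[0, 3, 0, 0]; VV[2]=max(VV[2],msg_vec) then VV[2][2]++ -> VV[2]=[0, 3, 2, 0]
Event 6: LOCAL 2: VV[2][2]++ -> VV[2]=[0, 3, 3, 0]
Event 1 stamp: [0, 0, 1, 0]
Event 4 stamp: [0, 1, 0, 2]
[0, 0, 1, 0] <= [0, 1, 0, 2]? False
[0, 1, 0, 2] <= [0, 0, 1, 0]? False
Relation: concurrent

Answer: concurrent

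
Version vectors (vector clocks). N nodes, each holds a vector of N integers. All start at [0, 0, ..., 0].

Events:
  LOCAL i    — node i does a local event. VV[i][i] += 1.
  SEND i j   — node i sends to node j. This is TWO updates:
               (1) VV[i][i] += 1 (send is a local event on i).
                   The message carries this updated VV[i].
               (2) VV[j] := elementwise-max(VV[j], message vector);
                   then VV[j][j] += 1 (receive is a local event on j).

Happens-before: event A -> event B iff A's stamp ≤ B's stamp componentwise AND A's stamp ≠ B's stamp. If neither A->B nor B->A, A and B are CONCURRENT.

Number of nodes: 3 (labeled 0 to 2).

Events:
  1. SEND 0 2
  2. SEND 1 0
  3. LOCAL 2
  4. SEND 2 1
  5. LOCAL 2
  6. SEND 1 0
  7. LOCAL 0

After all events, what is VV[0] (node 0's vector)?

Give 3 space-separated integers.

Answer: 4 3 3

Derivation:
Initial: VV[0]=[0, 0, 0]
Initial: VV[1]=[0, 0, 0]
Initial: VV[2]=[0, 0, 0]
Event 1: SEND 0->2: VV[0][0]++ -> VV[0]=[1, 0, 0], msg_vec=[1, 0, 0]; VV[2]=max(VV[2],msg_vec) then VV[2][2]++ -> VV[2]=[1, 0, 1]
Event 2: SEND 1->0: VV[1][1]++ -> VV[1]=[0, 1, 0], msg_vec=[0, 1, 0]; VV[0]=max(VV[0],msg_vec) then VV[0][0]++ -> VV[0]=[2, 1, 0]
Event 3: LOCAL 2: VV[2][2]++ -> VV[2]=[1, 0, 2]
Event 4: SEND 2->1: VV[2][2]++ -> VV[2]=[1, 0, 3], msg_vec=[1, 0, 3]; VV[1]=max(VV[1],msg_vec) then VV[1][1]++ -> VV[1]=[1, 2, 3]
Event 5: LOCAL 2: VV[2][2]++ -> VV[2]=[1, 0, 4]
Event 6: SEND 1->0: VV[1][1]++ -> VV[1]=[1, 3, 3], msg_vec=[1, 3, 3]; VV[0]=max(VV[0],msg_vec) then VV[0][0]++ -> VV[0]=[3, 3, 3]
Event 7: LOCAL 0: VV[0][0]++ -> VV[0]=[4, 3, 3]
Final vectors: VV[0]=[4, 3, 3]; VV[1]=[1, 3, 3]; VV[2]=[1, 0, 4]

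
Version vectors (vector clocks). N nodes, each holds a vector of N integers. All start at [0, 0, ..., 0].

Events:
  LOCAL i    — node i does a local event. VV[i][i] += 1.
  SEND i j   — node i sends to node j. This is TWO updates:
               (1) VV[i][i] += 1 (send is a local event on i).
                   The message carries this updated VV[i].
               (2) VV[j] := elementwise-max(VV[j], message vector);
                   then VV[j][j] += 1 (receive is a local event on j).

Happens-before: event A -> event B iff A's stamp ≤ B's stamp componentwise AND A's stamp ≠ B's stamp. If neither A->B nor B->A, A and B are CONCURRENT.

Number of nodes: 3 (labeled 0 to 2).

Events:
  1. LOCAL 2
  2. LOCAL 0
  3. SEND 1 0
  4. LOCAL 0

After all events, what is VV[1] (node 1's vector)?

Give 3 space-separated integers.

Answer: 0 1 0

Derivation:
Initial: VV[0]=[0, 0, 0]
Initial: VV[1]=[0, 0, 0]
Initial: VV[2]=[0, 0, 0]
Event 1: LOCAL 2: VV[2][2]++ -> VV[2]=[0, 0, 1]
Event 2: LOCAL 0: VV[0][0]++ -> VV[0]=[1, 0, 0]
Event 3: SEND 1->0: VV[1][1]++ -> VV[1]=[0, 1, 0], msg_vec=[0, 1, 0]; VV[0]=max(VV[0],msg_vec) then VV[0][0]++ -> VV[0]=[2, 1, 0]
Event 4: LOCAL 0: VV[0][0]++ -> VV[0]=[3, 1, 0]
Final vectors: VV[0]=[3, 1, 0]; VV[1]=[0, 1, 0]; VV[2]=[0, 0, 1]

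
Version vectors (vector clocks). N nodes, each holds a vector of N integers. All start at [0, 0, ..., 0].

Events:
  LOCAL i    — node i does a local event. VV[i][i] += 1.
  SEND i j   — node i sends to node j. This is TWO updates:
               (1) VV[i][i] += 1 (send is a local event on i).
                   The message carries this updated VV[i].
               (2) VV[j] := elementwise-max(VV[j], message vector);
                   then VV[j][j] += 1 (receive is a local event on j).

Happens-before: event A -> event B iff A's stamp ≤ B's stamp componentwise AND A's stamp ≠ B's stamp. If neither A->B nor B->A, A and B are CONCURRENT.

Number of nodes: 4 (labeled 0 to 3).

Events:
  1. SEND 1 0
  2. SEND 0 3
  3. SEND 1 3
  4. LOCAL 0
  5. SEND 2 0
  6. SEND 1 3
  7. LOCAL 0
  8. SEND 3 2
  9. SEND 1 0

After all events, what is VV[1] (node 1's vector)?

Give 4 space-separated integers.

Answer: 0 4 0 0

Derivation:
Initial: VV[0]=[0, 0, 0, 0]
Initial: VV[1]=[0, 0, 0, 0]
Initial: VV[2]=[0, 0, 0, 0]
Initial: VV[3]=[0, 0, 0, 0]
Event 1: SEND 1->0: VV[1][1]++ -> VV[1]=[0, 1, 0, 0], msg_vec=[0, 1, 0, 0]; VV[0]=max(VV[0],msg_vec) then VV[0][0]++ -> VV[0]=[1, 1, 0, 0]
Event 2: SEND 0->3: VV[0][0]++ -> VV[0]=[2, 1, 0, 0], msg_vec=[2, 1, 0, 0]; VV[3]=max(VV[3],msg_vec) then VV[3][3]++ -> VV[3]=[2, 1, 0, 1]
Event 3: SEND 1->3: VV[1][1]++ -> VV[1]=[0, 2, 0, 0], msg_vec=[0, 2, 0, 0]; VV[3]=max(VV[3],msg_vec) then VV[3][3]++ -> VV[3]=[2, 2, 0, 2]
Event 4: LOCAL 0: VV[0][0]++ -> VV[0]=[3, 1, 0, 0]
Event 5: SEND 2->0: VV[2][2]++ -> VV[2]=[0, 0, 1, 0], msg_vec=[0, 0, 1, 0]; VV[0]=max(VV[0],msg_vec) then VV[0][0]++ -> VV[0]=[4, 1, 1, 0]
Event 6: SEND 1->3: VV[1][1]++ -> VV[1]=[0, 3, 0, 0], msg_vec=[0, 3, 0, 0]; VV[3]=max(VV[3],msg_vec) then VV[3][3]++ -> VV[3]=[2, 3, 0, 3]
Event 7: LOCAL 0: VV[0][0]++ -> VV[0]=[5, 1, 1, 0]
Event 8: SEND 3->2: VV[3][3]++ -> VV[3]=[2, 3, 0, 4], msg_vec=[2, 3, 0, 4]; VV[2]=max(VV[2],msg_vec) then VV[2][2]++ -> VV[2]=[2, 3, 2, 4]
Event 9: SEND 1->0: VV[1][1]++ -> VV[1]=[0, 4, 0, 0], msg_vec=[0, 4, 0, 0]; VV[0]=max(VV[0],msg_vec) then VV[0][0]++ -> VV[0]=[6, 4, 1, 0]
Final vectors: VV[0]=[6, 4, 1, 0]; VV[1]=[0, 4, 0, 0]; VV[2]=[2, 3, 2, 4]; VV[3]=[2, 3, 0, 4]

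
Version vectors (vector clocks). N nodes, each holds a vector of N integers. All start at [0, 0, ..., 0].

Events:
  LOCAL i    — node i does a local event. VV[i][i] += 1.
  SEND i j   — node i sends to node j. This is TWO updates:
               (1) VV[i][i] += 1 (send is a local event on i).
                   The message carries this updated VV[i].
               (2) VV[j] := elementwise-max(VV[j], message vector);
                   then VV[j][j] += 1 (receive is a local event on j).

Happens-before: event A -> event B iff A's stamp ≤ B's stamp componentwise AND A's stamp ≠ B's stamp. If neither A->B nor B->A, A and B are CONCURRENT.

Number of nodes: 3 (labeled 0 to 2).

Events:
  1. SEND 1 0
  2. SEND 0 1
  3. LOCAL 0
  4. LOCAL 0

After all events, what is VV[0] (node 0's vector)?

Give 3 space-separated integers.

Answer: 4 1 0

Derivation:
Initial: VV[0]=[0, 0, 0]
Initial: VV[1]=[0, 0, 0]
Initial: VV[2]=[0, 0, 0]
Event 1: SEND 1->0: VV[1][1]++ -> VV[1]=[0, 1, 0], msg_vec=[0, 1, 0]; VV[0]=max(VV[0],msg_vec) then VV[0][0]++ -> VV[0]=[1, 1, 0]
Event 2: SEND 0->1: VV[0][0]++ -> VV[0]=[2, 1, 0], msg_vec=[2, 1, 0]; VV[1]=max(VV[1],msg_vec) then VV[1][1]++ -> VV[1]=[2, 2, 0]
Event 3: LOCAL 0: VV[0][0]++ -> VV[0]=[3, 1, 0]
Event 4: LOCAL 0: VV[0][0]++ -> VV[0]=[4, 1, 0]
Final vectors: VV[0]=[4, 1, 0]; VV[1]=[2, 2, 0]; VV[2]=[0, 0, 0]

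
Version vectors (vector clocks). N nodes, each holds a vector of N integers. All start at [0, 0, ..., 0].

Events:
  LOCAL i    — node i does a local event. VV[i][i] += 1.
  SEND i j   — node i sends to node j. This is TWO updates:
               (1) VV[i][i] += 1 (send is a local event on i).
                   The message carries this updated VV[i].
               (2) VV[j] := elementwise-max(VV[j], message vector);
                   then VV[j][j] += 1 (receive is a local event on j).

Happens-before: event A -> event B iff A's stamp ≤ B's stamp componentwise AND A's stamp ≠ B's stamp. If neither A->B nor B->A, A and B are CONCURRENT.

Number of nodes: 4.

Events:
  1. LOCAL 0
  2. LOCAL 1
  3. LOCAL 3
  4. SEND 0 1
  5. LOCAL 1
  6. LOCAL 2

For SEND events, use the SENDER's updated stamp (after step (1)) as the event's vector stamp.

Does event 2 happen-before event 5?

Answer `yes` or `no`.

Initial: VV[0]=[0, 0, 0, 0]
Initial: VV[1]=[0, 0, 0, 0]
Initial: VV[2]=[0, 0, 0, 0]
Initial: VV[3]=[0, 0, 0, 0]
Event 1: LOCAL 0: VV[0][0]++ -> VV[0]=[1, 0, 0, 0]
Event 2: LOCAL 1: VV[1][1]++ -> VV[1]=[0, 1, 0, 0]
Event 3: LOCAL 3: VV[3][3]++ -> VV[3]=[0, 0, 0, 1]
Event 4: SEND 0->1: VV[0][0]++ -> VV[0]=[2, 0, 0, 0], msg_vec=[2, 0, 0, 0]; VV[1]=max(VV[1],msg_vec) then VV[1][1]++ -> VV[1]=[2, 2, 0, 0]
Event 5: LOCAL 1: VV[1][1]++ -> VV[1]=[2, 3, 0, 0]
Event 6: LOCAL 2: VV[2][2]++ -> VV[2]=[0, 0, 1, 0]
Event 2 stamp: [0, 1, 0, 0]
Event 5 stamp: [2, 3, 0, 0]
[0, 1, 0, 0] <= [2, 3, 0, 0]? True. Equal? False. Happens-before: True

Answer: yes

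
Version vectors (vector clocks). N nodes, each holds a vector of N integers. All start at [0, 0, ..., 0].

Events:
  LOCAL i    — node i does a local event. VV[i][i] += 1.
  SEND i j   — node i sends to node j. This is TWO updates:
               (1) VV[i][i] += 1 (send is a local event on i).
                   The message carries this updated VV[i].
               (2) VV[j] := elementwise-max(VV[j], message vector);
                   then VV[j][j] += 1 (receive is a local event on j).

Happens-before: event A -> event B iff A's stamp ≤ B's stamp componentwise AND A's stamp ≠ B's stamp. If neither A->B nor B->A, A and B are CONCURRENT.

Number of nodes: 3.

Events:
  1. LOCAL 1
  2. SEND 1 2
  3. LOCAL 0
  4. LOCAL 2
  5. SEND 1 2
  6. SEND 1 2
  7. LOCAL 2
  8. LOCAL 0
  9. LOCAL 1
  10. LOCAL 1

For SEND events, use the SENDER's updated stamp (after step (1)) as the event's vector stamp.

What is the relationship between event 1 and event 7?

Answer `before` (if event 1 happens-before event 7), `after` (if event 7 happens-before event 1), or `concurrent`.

Initial: VV[0]=[0, 0, 0]
Initial: VV[1]=[0, 0, 0]
Initial: VV[2]=[0, 0, 0]
Event 1: LOCAL 1: VV[1][1]++ -> VV[1]=[0, 1, 0]
Event 2: SEND 1->2: VV[1][1]++ -> VV[1]=[0, 2, 0], msg_vec=[0, 2, 0]; VV[2]=max(VV[2],msg_vec) then VV[2][2]++ -> VV[2]=[0, 2, 1]
Event 3: LOCAL 0: VV[0][0]++ -> VV[0]=[1, 0, 0]
Event 4: LOCAL 2: VV[2][2]++ -> VV[2]=[0, 2, 2]
Event 5: SEND 1->2: VV[1][1]++ -> VV[1]=[0, 3, 0], msg_vec=[0, 3, 0]; VV[2]=max(VV[2],msg_vec) then VV[2][2]++ -> VV[2]=[0, 3, 3]
Event 6: SEND 1->2: VV[1][1]++ -> VV[1]=[0, 4, 0], msg_vec=[0, 4, 0]; VV[2]=max(VV[2],msg_vec) then VV[2][2]++ -> VV[2]=[0, 4, 4]
Event 7: LOCAL 2: VV[2][2]++ -> VV[2]=[0, 4, 5]
Event 8: LOCAL 0: VV[0][0]++ -> VV[0]=[2, 0, 0]
Event 9: LOCAL 1: VV[1][1]++ -> VV[1]=[0, 5, 0]
Event 10: LOCAL 1: VV[1][1]++ -> VV[1]=[0, 6, 0]
Event 1 stamp: [0, 1, 0]
Event 7 stamp: [0, 4, 5]
[0, 1, 0] <= [0, 4, 5]? True
[0, 4, 5] <= [0, 1, 0]? False
Relation: before

Answer: before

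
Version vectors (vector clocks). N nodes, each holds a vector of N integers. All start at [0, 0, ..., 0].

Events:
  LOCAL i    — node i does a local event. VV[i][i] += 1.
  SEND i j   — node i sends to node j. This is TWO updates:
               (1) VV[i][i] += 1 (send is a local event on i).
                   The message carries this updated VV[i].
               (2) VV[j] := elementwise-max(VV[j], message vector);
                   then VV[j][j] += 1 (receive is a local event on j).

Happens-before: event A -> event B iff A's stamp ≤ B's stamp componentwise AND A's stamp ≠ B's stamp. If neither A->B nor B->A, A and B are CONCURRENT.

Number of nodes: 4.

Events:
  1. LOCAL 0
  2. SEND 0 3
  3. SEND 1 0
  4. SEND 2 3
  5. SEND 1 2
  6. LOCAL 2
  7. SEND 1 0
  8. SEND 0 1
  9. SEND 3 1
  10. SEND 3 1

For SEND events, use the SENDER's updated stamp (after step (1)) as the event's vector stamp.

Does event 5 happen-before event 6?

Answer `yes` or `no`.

Answer: yes

Derivation:
Initial: VV[0]=[0, 0, 0, 0]
Initial: VV[1]=[0, 0, 0, 0]
Initial: VV[2]=[0, 0, 0, 0]
Initial: VV[3]=[0, 0, 0, 0]
Event 1: LOCAL 0: VV[0][0]++ -> VV[0]=[1, 0, 0, 0]
Event 2: SEND 0->3: VV[0][0]++ -> VV[0]=[2, 0, 0, 0], msg_vec=[2, 0, 0, 0]; VV[3]=max(VV[3],msg_vec) then VV[3][3]++ -> VV[3]=[2, 0, 0, 1]
Event 3: SEND 1->0: VV[1][1]++ -> VV[1]=[0, 1, 0, 0], msg_vec=[0, 1, 0, 0]; VV[0]=max(VV[0],msg_vec) then VV[0][0]++ -> VV[0]=[3, 1, 0, 0]
Event 4: SEND 2->3: VV[2][2]++ -> VV[2]=[0, 0, 1, 0], msg_vec=[0, 0, 1, 0]; VV[3]=max(VV[3],msg_vec) then VV[3][3]++ -> VV[3]=[2, 0, 1, 2]
Event 5: SEND 1->2: VV[1][1]++ -> VV[1]=[0, 2, 0, 0], msg_vec=[0, 2, 0, 0]; VV[2]=max(VV[2],msg_vec) then VV[2][2]++ -> VV[2]=[0, 2, 2, 0]
Event 6: LOCAL 2: VV[2][2]++ -> VV[2]=[0, 2, 3, 0]
Event 7: SEND 1->0: VV[1][1]++ -> VV[1]=[0, 3, 0, 0], msg_vec=[0, 3, 0, 0]; VV[0]=max(VV[0],msg_vec) then VV[0][0]++ -> VV[0]=[4, 3, 0, 0]
Event 8: SEND 0->1: VV[0][0]++ -> VV[0]=[5, 3, 0, 0], msg_vec=[5, 3, 0, 0]; VV[1]=max(VV[1],msg_vec) then VV[1][1]++ -> VV[1]=[5, 4, 0, 0]
Event 9: SEND 3->1: VV[3][3]++ -> VV[3]=[2, 0, 1, 3], msg_vec=[2, 0, 1, 3]; VV[1]=max(VV[1],msg_vec) then VV[1][1]++ -> VV[1]=[5, 5, 1, 3]
Event 10: SEND 3->1: VV[3][3]++ -> VV[3]=[2, 0, 1, 4], msg_vec=[2, 0, 1, 4]; VV[1]=max(VV[1],msg_vec) then VV[1][1]++ -> VV[1]=[5, 6, 1, 4]
Event 5 stamp: [0, 2, 0, 0]
Event 6 stamp: [0, 2, 3, 0]
[0, 2, 0, 0] <= [0, 2, 3, 0]? True. Equal? False. Happens-before: True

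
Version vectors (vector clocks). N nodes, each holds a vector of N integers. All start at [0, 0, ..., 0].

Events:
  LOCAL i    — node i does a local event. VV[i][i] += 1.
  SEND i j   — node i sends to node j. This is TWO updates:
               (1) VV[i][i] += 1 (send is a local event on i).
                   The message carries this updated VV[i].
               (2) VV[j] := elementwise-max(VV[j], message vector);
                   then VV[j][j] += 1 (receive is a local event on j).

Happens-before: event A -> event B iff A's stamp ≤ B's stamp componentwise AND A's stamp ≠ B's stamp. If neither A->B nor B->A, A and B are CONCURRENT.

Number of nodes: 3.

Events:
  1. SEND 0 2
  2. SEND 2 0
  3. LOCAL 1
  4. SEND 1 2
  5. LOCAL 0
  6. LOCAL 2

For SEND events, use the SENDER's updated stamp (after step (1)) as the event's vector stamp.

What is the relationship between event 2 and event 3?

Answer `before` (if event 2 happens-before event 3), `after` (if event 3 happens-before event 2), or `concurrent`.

Initial: VV[0]=[0, 0, 0]
Initial: VV[1]=[0, 0, 0]
Initial: VV[2]=[0, 0, 0]
Event 1: SEND 0->2: VV[0][0]++ -> VV[0]=[1, 0, 0], msg_vec=[1, 0, 0]; VV[2]=max(VV[2],msg_vec) then VV[2][2]++ -> VV[2]=[1, 0, 1]
Event 2: SEND 2->0: VV[2][2]++ -> VV[2]=[1, 0, 2], msg_vec=[1, 0, 2]; VV[0]=max(VV[0],msg_vec) then VV[0][0]++ -> VV[0]=[2, 0, 2]
Event 3: LOCAL 1: VV[1][1]++ -> VV[1]=[0, 1, 0]
Event 4: SEND 1->2: VV[1][1]++ -> VV[1]=[0, 2, 0], msg_vec=[0, 2, 0]; VV[2]=max(VV[2],msg_vec) then VV[2][2]++ -> VV[2]=[1, 2, 3]
Event 5: LOCAL 0: VV[0][0]++ -> VV[0]=[3, 0, 2]
Event 6: LOCAL 2: VV[2][2]++ -> VV[2]=[1, 2, 4]
Event 2 stamp: [1, 0, 2]
Event 3 stamp: [0, 1, 0]
[1, 0, 2] <= [0, 1, 0]? False
[0, 1, 0] <= [1, 0, 2]? False
Relation: concurrent

Answer: concurrent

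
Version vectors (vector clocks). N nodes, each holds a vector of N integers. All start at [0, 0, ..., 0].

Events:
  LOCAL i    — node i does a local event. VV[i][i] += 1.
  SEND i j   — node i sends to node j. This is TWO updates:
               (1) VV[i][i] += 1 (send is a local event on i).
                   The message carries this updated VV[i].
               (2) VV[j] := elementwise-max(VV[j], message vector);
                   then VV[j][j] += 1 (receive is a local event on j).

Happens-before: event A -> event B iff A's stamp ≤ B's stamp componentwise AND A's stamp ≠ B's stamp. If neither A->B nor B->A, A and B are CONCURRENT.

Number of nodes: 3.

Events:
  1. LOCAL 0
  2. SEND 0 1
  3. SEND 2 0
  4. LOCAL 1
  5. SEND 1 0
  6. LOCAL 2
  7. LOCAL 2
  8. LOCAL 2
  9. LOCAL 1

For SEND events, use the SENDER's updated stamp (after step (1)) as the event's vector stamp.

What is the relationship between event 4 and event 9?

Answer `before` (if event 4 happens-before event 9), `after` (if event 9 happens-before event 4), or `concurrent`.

Initial: VV[0]=[0, 0, 0]
Initial: VV[1]=[0, 0, 0]
Initial: VV[2]=[0, 0, 0]
Event 1: LOCAL 0: VV[0][0]++ -> VV[0]=[1, 0, 0]
Event 2: SEND 0->1: VV[0][0]++ -> VV[0]=[2, 0, 0], msg_vec=[2, 0, 0]; VV[1]=max(VV[1],msg_vec) then VV[1][1]++ -> VV[1]=[2, 1, 0]
Event 3: SEND 2->0: VV[2][2]++ -> VV[2]=[0, 0, 1], msg_vec=[0, 0, 1]; VV[0]=max(VV[0],msg_vec) then VV[0][0]++ -> VV[0]=[3, 0, 1]
Event 4: LOCAL 1: VV[1][1]++ -> VV[1]=[2, 2, 0]
Event 5: SEND 1->0: VV[1][1]++ -> VV[1]=[2, 3, 0], msg_vec=[2, 3, 0]; VV[0]=max(VV[0],msg_vec) then VV[0][0]++ -> VV[0]=[4, 3, 1]
Event 6: LOCAL 2: VV[2][2]++ -> VV[2]=[0, 0, 2]
Event 7: LOCAL 2: VV[2][2]++ -> VV[2]=[0, 0, 3]
Event 8: LOCAL 2: VV[2][2]++ -> VV[2]=[0, 0, 4]
Event 9: LOCAL 1: VV[1][1]++ -> VV[1]=[2, 4, 0]
Event 4 stamp: [2, 2, 0]
Event 9 stamp: [2, 4, 0]
[2, 2, 0] <= [2, 4, 0]? True
[2, 4, 0] <= [2, 2, 0]? False
Relation: before

Answer: before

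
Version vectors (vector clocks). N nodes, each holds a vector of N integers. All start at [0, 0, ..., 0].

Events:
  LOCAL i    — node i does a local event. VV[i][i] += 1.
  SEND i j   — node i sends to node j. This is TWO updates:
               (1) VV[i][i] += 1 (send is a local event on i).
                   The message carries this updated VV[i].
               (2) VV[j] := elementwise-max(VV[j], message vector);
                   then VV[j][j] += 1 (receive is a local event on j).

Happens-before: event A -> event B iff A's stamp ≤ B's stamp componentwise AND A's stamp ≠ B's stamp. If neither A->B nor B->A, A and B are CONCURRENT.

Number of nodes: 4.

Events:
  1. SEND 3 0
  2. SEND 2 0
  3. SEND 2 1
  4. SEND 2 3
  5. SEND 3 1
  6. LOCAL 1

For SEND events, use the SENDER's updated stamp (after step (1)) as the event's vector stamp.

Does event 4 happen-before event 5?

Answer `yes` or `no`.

Answer: yes

Derivation:
Initial: VV[0]=[0, 0, 0, 0]
Initial: VV[1]=[0, 0, 0, 0]
Initial: VV[2]=[0, 0, 0, 0]
Initial: VV[3]=[0, 0, 0, 0]
Event 1: SEND 3->0: VV[3][3]++ -> VV[3]=[0, 0, 0, 1], msg_vec=[0, 0, 0, 1]; VV[0]=max(VV[0],msg_vec) then VV[0][0]++ -> VV[0]=[1, 0, 0, 1]
Event 2: SEND 2->0: VV[2][2]++ -> VV[2]=[0, 0, 1, 0], msg_vec=[0, 0, 1, 0]; VV[0]=max(VV[0],msg_vec) then VV[0][0]++ -> VV[0]=[2, 0, 1, 1]
Event 3: SEND 2->1: VV[2][2]++ -> VV[2]=[0, 0, 2, 0], msg_vec=[0, 0, 2, 0]; VV[1]=max(VV[1],msg_vec) then VV[1][1]++ -> VV[1]=[0, 1, 2, 0]
Event 4: SEND 2->3: VV[2][2]++ -> VV[2]=[0, 0, 3, 0], msg_vec=[0, 0, 3, 0]; VV[3]=max(VV[3],msg_vec) then VV[3][3]++ -> VV[3]=[0, 0, 3, 2]
Event 5: SEND 3->1: VV[3][3]++ -> VV[3]=[0, 0, 3, 3], msg_vec=[0, 0, 3, 3]; VV[1]=max(VV[1],msg_vec) then VV[1][1]++ -> VV[1]=[0, 2, 3, 3]
Event 6: LOCAL 1: VV[1][1]++ -> VV[1]=[0, 3, 3, 3]
Event 4 stamp: [0, 0, 3, 0]
Event 5 stamp: [0, 0, 3, 3]
[0, 0, 3, 0] <= [0, 0, 3, 3]? True. Equal? False. Happens-before: True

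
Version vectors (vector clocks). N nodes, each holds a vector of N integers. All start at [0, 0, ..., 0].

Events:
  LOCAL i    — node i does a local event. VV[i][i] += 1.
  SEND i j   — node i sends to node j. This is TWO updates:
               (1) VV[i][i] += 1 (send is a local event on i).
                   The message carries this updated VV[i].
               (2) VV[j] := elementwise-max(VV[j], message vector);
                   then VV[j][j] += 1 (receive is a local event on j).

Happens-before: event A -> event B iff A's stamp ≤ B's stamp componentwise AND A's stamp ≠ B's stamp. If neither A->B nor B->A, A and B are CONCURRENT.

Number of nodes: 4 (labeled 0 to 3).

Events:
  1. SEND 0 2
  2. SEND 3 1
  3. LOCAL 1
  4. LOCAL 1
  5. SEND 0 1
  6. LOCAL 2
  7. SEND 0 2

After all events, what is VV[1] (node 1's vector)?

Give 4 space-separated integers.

Answer: 2 4 0 1

Derivation:
Initial: VV[0]=[0, 0, 0, 0]
Initial: VV[1]=[0, 0, 0, 0]
Initial: VV[2]=[0, 0, 0, 0]
Initial: VV[3]=[0, 0, 0, 0]
Event 1: SEND 0->2: VV[0][0]++ -> VV[0]=[1, 0, 0, 0], msg_vec=[1, 0, 0, 0]; VV[2]=max(VV[2],msg_vec) then VV[2][2]++ -> VV[2]=[1, 0, 1, 0]
Event 2: SEND 3->1: VV[3][3]++ -> VV[3]=[0, 0, 0, 1], msg_vec=[0, 0, 0, 1]; VV[1]=max(VV[1],msg_vec) then VV[1][1]++ -> VV[1]=[0, 1, 0, 1]
Event 3: LOCAL 1: VV[1][1]++ -> VV[1]=[0, 2, 0, 1]
Event 4: LOCAL 1: VV[1][1]++ -> VV[1]=[0, 3, 0, 1]
Event 5: SEND 0->1: VV[0][0]++ -> VV[0]=[2, 0, 0, 0], msg_vec=[2, 0, 0, 0]; VV[1]=max(VV[1],msg_vec) then VV[1][1]++ -> VV[1]=[2, 4, 0, 1]
Event 6: LOCAL 2: VV[2][2]++ -> VV[2]=[1, 0, 2, 0]
Event 7: SEND 0->2: VV[0][0]++ -> VV[0]=[3, 0, 0, 0], msg_vec=[3, 0, 0, 0]; VV[2]=max(VV[2],msg_vec) then VV[2][2]++ -> VV[2]=[3, 0, 3, 0]
Final vectors: VV[0]=[3, 0, 0, 0]; VV[1]=[2, 4, 0, 1]; VV[2]=[3, 0, 3, 0]; VV[3]=[0, 0, 0, 1]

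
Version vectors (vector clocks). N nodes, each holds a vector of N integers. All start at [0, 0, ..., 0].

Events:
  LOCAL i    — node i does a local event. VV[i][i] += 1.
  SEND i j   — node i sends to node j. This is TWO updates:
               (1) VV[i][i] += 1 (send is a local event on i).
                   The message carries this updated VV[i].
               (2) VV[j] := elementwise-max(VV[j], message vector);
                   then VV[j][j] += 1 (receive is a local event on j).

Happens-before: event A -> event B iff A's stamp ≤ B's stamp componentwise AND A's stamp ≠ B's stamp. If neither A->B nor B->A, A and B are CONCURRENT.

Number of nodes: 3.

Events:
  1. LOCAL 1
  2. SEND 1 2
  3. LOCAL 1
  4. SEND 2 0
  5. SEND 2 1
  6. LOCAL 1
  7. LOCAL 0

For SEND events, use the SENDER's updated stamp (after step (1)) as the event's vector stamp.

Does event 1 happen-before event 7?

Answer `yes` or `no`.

Initial: VV[0]=[0, 0, 0]
Initial: VV[1]=[0, 0, 0]
Initial: VV[2]=[0, 0, 0]
Event 1: LOCAL 1: VV[1][1]++ -> VV[1]=[0, 1, 0]
Event 2: SEND 1->2: VV[1][1]++ -> VV[1]=[0, 2, 0], msg_vec=[0, 2, 0]; VV[2]=max(VV[2],msg_vec) then VV[2][2]++ -> VV[2]=[0, 2, 1]
Event 3: LOCAL 1: VV[1][1]++ -> VV[1]=[0, 3, 0]
Event 4: SEND 2->0: VV[2][2]++ -> VV[2]=[0, 2, 2], msg_vec=[0, 2, 2]; VV[0]=max(VV[0],msg_vec) then VV[0][0]++ -> VV[0]=[1, 2, 2]
Event 5: SEND 2->1: VV[2][2]++ -> VV[2]=[0, 2, 3], msg_vec=[0, 2, 3]; VV[1]=max(VV[1],msg_vec) then VV[1][1]++ -> VV[1]=[0, 4, 3]
Event 6: LOCAL 1: VV[1][1]++ -> VV[1]=[0, 5, 3]
Event 7: LOCAL 0: VV[0][0]++ -> VV[0]=[2, 2, 2]
Event 1 stamp: [0, 1, 0]
Event 7 stamp: [2, 2, 2]
[0, 1, 0] <= [2, 2, 2]? True. Equal? False. Happens-before: True

Answer: yes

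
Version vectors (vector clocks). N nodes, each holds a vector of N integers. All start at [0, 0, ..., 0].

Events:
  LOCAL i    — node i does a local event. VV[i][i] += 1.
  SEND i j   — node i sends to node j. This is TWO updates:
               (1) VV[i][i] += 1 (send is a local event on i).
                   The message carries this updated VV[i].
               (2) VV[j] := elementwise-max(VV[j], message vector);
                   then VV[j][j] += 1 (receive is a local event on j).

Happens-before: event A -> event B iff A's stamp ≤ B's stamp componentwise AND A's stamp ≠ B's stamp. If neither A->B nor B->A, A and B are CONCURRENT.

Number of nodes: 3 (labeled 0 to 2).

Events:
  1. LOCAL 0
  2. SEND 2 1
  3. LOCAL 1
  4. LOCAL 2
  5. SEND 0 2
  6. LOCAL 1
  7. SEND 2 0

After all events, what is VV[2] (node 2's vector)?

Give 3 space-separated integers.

Initial: VV[0]=[0, 0, 0]
Initial: VV[1]=[0, 0, 0]
Initial: VV[2]=[0, 0, 0]
Event 1: LOCAL 0: VV[0][0]++ -> VV[0]=[1, 0, 0]
Event 2: SEND 2->1: VV[2][2]++ -> VV[2]=[0, 0, 1], msg_vec=[0, 0, 1]; VV[1]=max(VV[1],msg_vec) then VV[1][1]++ -> VV[1]=[0, 1, 1]
Event 3: LOCAL 1: VV[1][1]++ -> VV[1]=[0, 2, 1]
Event 4: LOCAL 2: VV[2][2]++ -> VV[2]=[0, 0, 2]
Event 5: SEND 0->2: VV[0][0]++ -> VV[0]=[2, 0, 0], msg_vec=[2, 0, 0]; VV[2]=max(VV[2],msg_vec) then VV[2][2]++ -> VV[2]=[2, 0, 3]
Event 6: LOCAL 1: VV[1][1]++ -> VV[1]=[0, 3, 1]
Event 7: SEND 2->0: VV[2][2]++ -> VV[2]=[2, 0, 4], msg_vec=[2, 0, 4]; VV[0]=max(VV[0],msg_vec) then VV[0][0]++ -> VV[0]=[3, 0, 4]
Final vectors: VV[0]=[3, 0, 4]; VV[1]=[0, 3, 1]; VV[2]=[2, 0, 4]

Answer: 2 0 4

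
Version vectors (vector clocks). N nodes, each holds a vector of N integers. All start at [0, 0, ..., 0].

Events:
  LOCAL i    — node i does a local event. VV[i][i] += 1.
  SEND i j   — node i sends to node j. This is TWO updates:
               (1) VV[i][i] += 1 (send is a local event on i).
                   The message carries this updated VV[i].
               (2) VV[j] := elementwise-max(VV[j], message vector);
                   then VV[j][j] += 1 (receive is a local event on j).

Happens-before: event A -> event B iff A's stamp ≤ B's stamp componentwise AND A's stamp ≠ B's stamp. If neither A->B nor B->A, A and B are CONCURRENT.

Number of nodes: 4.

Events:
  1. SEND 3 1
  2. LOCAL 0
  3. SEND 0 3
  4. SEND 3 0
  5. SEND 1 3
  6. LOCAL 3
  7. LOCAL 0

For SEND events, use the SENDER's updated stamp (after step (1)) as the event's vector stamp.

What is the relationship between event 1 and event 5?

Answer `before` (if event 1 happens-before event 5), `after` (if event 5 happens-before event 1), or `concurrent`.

Initial: VV[0]=[0, 0, 0, 0]
Initial: VV[1]=[0, 0, 0, 0]
Initial: VV[2]=[0, 0, 0, 0]
Initial: VV[3]=[0, 0, 0, 0]
Event 1: SEND 3->1: VV[3][3]++ -> VV[3]=[0, 0, 0, 1], msg_vec=[0, 0, 0, 1]; VV[1]=max(VV[1],msg_vec) then VV[1][1]++ -> VV[1]=[0, 1, 0, 1]
Event 2: LOCAL 0: VV[0][0]++ -> VV[0]=[1, 0, 0, 0]
Event 3: SEND 0->3: VV[0][0]++ -> VV[0]=[2, 0, 0, 0], msg_vec=[2, 0, 0, 0]; VV[3]=max(VV[3],msg_vec) then VV[3][3]++ -> VV[3]=[2, 0, 0, 2]
Event 4: SEND 3->0: VV[3][3]++ -> VV[3]=[2, 0, 0, 3], msg_vec=[2, 0, 0, 3]; VV[0]=max(VV[0],msg_vec) then VV[0][0]++ -> VV[0]=[3, 0, 0, 3]
Event 5: SEND 1->3: VV[1][1]++ -> VV[1]=[0, 2, 0, 1], msg_vec=[0, 2, 0, 1]; VV[3]=max(VV[3],msg_vec) then VV[3][3]++ -> VV[3]=[2, 2, 0, 4]
Event 6: LOCAL 3: VV[3][3]++ -> VV[3]=[2, 2, 0, 5]
Event 7: LOCAL 0: VV[0][0]++ -> VV[0]=[4, 0, 0, 3]
Event 1 stamp: [0, 0, 0, 1]
Event 5 stamp: [0, 2, 0, 1]
[0, 0, 0, 1] <= [0, 2, 0, 1]? True
[0, 2, 0, 1] <= [0, 0, 0, 1]? False
Relation: before

Answer: before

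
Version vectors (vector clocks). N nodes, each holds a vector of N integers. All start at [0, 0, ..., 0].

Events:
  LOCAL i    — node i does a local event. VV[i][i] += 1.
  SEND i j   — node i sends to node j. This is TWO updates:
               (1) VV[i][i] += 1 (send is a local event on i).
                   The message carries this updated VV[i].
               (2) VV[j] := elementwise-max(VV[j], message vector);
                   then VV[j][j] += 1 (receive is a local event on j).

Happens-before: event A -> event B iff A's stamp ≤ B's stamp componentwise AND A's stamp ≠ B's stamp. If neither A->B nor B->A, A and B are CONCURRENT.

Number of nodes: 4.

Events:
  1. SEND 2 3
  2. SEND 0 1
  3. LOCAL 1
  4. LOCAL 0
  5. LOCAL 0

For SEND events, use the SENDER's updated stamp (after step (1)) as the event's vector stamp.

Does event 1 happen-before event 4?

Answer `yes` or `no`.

Initial: VV[0]=[0, 0, 0, 0]
Initial: VV[1]=[0, 0, 0, 0]
Initial: VV[2]=[0, 0, 0, 0]
Initial: VV[3]=[0, 0, 0, 0]
Event 1: SEND 2->3: VV[2][2]++ -> VV[2]=[0, 0, 1, 0], msg_vec=[0, 0, 1, 0]; VV[3]=max(VV[3],msg_vec) then VV[3][3]++ -> VV[3]=[0, 0, 1, 1]
Event 2: SEND 0->1: VV[0][0]++ -> VV[0]=[1, 0, 0, 0], msg_vec=[1, 0, 0, 0]; VV[1]=max(VV[1],msg_vec) then VV[1][1]++ -> VV[1]=[1, 1, 0, 0]
Event 3: LOCAL 1: VV[1][1]++ -> VV[1]=[1, 2, 0, 0]
Event 4: LOCAL 0: VV[0][0]++ -> VV[0]=[2, 0, 0, 0]
Event 5: LOCAL 0: VV[0][0]++ -> VV[0]=[3, 0, 0, 0]
Event 1 stamp: [0, 0, 1, 0]
Event 4 stamp: [2, 0, 0, 0]
[0, 0, 1, 0] <= [2, 0, 0, 0]? False. Equal? False. Happens-before: False

Answer: no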